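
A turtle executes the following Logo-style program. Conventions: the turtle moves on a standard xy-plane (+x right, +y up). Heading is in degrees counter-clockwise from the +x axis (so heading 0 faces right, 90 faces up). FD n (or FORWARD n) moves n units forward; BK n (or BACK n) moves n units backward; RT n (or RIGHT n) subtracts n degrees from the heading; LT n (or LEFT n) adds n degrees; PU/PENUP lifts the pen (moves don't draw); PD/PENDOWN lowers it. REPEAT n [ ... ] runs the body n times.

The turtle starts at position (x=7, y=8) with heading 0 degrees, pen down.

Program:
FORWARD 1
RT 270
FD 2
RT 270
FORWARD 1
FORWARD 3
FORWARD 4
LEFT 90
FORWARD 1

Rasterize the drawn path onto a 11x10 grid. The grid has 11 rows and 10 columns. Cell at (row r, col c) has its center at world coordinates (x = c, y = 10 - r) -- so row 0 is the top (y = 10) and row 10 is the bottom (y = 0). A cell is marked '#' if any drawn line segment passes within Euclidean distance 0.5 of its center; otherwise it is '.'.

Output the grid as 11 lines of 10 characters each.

Answer: #########.
#.......#.
.......##.
..........
..........
..........
..........
..........
..........
..........
..........

Derivation:
Segment 0: (7,8) -> (8,8)
Segment 1: (8,8) -> (8,10)
Segment 2: (8,10) -> (7,10)
Segment 3: (7,10) -> (4,10)
Segment 4: (4,10) -> (0,10)
Segment 5: (0,10) -> (0,9)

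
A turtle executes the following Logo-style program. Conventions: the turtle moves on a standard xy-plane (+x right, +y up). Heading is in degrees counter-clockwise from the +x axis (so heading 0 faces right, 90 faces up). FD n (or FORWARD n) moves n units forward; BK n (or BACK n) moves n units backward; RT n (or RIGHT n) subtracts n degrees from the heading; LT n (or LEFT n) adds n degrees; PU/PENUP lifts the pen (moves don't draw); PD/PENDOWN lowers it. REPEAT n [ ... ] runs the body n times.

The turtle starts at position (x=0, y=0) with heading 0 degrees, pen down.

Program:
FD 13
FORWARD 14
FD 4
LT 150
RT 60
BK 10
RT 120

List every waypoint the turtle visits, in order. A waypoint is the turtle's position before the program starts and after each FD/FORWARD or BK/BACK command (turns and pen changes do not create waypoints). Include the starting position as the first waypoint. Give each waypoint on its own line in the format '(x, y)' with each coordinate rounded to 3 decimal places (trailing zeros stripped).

Executing turtle program step by step:
Start: pos=(0,0), heading=0, pen down
FD 13: (0,0) -> (13,0) [heading=0, draw]
FD 14: (13,0) -> (27,0) [heading=0, draw]
FD 4: (27,0) -> (31,0) [heading=0, draw]
LT 150: heading 0 -> 150
RT 60: heading 150 -> 90
BK 10: (31,0) -> (31,-10) [heading=90, draw]
RT 120: heading 90 -> 330
Final: pos=(31,-10), heading=330, 4 segment(s) drawn
Waypoints (5 total):
(0, 0)
(13, 0)
(27, 0)
(31, 0)
(31, -10)

Answer: (0, 0)
(13, 0)
(27, 0)
(31, 0)
(31, -10)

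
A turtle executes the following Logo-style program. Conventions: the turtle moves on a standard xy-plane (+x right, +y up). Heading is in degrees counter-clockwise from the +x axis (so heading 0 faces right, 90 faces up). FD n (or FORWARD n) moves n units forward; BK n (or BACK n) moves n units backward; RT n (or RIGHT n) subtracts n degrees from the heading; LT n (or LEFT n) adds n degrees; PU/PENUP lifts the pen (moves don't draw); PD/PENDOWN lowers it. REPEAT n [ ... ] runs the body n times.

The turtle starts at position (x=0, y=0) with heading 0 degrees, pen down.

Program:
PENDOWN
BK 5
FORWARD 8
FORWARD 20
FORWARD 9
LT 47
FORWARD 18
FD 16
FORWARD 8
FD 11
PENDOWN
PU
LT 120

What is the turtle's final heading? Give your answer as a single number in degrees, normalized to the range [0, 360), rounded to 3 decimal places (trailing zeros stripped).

Executing turtle program step by step:
Start: pos=(0,0), heading=0, pen down
PD: pen down
BK 5: (0,0) -> (-5,0) [heading=0, draw]
FD 8: (-5,0) -> (3,0) [heading=0, draw]
FD 20: (3,0) -> (23,0) [heading=0, draw]
FD 9: (23,0) -> (32,0) [heading=0, draw]
LT 47: heading 0 -> 47
FD 18: (32,0) -> (44.276,13.164) [heading=47, draw]
FD 16: (44.276,13.164) -> (55.188,24.866) [heading=47, draw]
FD 8: (55.188,24.866) -> (60.644,30.717) [heading=47, draw]
FD 11: (60.644,30.717) -> (68.146,38.762) [heading=47, draw]
PD: pen down
PU: pen up
LT 120: heading 47 -> 167
Final: pos=(68.146,38.762), heading=167, 8 segment(s) drawn

Answer: 167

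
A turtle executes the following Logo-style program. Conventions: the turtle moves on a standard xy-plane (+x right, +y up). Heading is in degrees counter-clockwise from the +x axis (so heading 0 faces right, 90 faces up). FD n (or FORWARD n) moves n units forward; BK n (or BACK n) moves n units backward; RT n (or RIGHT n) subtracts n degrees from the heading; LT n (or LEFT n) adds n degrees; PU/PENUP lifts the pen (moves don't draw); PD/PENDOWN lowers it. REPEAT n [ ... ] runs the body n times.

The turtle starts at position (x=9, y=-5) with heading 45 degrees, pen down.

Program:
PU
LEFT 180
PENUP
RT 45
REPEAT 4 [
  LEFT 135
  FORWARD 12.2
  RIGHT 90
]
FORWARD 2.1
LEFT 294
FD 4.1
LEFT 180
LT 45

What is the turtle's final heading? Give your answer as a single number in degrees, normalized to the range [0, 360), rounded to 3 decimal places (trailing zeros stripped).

Answer: 159

Derivation:
Executing turtle program step by step:
Start: pos=(9,-5), heading=45, pen down
PU: pen up
LT 180: heading 45 -> 225
PU: pen up
RT 45: heading 225 -> 180
REPEAT 4 [
  -- iteration 1/4 --
  LT 135: heading 180 -> 315
  FD 12.2: (9,-5) -> (17.627,-13.627) [heading=315, move]
  RT 90: heading 315 -> 225
  -- iteration 2/4 --
  LT 135: heading 225 -> 0
  FD 12.2: (17.627,-13.627) -> (29.827,-13.627) [heading=0, move]
  RT 90: heading 0 -> 270
  -- iteration 3/4 --
  LT 135: heading 270 -> 45
  FD 12.2: (29.827,-13.627) -> (38.453,-5) [heading=45, move]
  RT 90: heading 45 -> 315
  -- iteration 4/4 --
  LT 135: heading 315 -> 90
  FD 12.2: (38.453,-5) -> (38.453,7.2) [heading=90, move]
  RT 90: heading 90 -> 0
]
FD 2.1: (38.453,7.2) -> (40.553,7.2) [heading=0, move]
LT 294: heading 0 -> 294
FD 4.1: (40.553,7.2) -> (42.221,3.454) [heading=294, move]
LT 180: heading 294 -> 114
LT 45: heading 114 -> 159
Final: pos=(42.221,3.454), heading=159, 0 segment(s) drawn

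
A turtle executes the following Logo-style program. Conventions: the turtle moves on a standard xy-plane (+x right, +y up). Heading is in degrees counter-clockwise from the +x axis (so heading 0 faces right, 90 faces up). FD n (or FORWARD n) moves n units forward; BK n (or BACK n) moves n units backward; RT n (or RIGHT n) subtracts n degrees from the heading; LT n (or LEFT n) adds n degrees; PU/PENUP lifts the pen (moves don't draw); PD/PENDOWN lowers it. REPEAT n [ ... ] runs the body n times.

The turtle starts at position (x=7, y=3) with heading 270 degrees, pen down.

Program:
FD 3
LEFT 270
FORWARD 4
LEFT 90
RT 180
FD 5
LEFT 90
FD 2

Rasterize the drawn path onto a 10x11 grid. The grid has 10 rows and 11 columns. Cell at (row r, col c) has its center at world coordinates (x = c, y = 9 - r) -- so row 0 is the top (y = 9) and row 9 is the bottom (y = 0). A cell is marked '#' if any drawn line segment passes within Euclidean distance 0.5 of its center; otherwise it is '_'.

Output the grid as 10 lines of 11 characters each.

Segment 0: (7,3) -> (7,0)
Segment 1: (7,0) -> (3,0)
Segment 2: (3,0) -> (3,5)
Segment 3: (3,5) -> (1,5)

Answer: ___________
___________
___________
___________
_###_______
___#_______
___#___#___
___#___#___
___#___#___
___#####___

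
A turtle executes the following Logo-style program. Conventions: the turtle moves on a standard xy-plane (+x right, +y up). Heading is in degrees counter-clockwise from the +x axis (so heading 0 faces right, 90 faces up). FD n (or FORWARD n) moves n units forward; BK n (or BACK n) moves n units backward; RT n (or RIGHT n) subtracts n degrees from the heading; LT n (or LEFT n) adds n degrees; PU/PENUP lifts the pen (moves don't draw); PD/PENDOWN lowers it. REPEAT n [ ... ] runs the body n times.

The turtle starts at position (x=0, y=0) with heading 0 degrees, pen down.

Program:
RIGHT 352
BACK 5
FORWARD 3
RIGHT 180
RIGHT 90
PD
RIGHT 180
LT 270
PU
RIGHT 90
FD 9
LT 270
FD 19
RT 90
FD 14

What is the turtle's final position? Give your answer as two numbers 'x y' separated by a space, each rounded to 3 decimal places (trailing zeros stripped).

Answer: 17.53 -2.585

Derivation:
Executing turtle program step by step:
Start: pos=(0,0), heading=0, pen down
RT 352: heading 0 -> 8
BK 5: (0,0) -> (-4.951,-0.696) [heading=8, draw]
FD 3: (-4.951,-0.696) -> (-1.981,-0.278) [heading=8, draw]
RT 180: heading 8 -> 188
RT 90: heading 188 -> 98
PD: pen down
RT 180: heading 98 -> 278
LT 270: heading 278 -> 188
PU: pen up
RT 90: heading 188 -> 98
FD 9: (-1.981,-0.278) -> (-3.233,8.634) [heading=98, move]
LT 270: heading 98 -> 8
FD 19: (-3.233,8.634) -> (15.582,11.278) [heading=8, move]
RT 90: heading 8 -> 278
FD 14: (15.582,11.278) -> (17.53,-2.585) [heading=278, move]
Final: pos=(17.53,-2.585), heading=278, 2 segment(s) drawn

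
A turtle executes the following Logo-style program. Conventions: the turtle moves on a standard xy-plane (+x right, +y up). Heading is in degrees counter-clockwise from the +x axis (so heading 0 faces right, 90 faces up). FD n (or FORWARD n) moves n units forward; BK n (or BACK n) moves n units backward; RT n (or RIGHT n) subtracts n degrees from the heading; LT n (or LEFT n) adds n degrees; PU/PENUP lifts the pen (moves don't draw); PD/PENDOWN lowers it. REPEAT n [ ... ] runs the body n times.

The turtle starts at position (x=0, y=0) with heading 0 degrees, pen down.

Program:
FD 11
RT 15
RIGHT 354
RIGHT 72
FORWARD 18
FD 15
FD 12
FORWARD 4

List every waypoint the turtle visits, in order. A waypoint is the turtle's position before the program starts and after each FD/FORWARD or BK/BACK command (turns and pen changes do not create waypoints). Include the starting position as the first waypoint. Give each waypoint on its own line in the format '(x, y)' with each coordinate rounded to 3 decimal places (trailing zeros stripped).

Answer: (0, 0)
(11, 0)
(13.816, -17.778)
(16.162, -32.594)
(18.04, -44.446)
(18.665, -48.397)

Derivation:
Executing turtle program step by step:
Start: pos=(0,0), heading=0, pen down
FD 11: (0,0) -> (11,0) [heading=0, draw]
RT 15: heading 0 -> 345
RT 354: heading 345 -> 351
RT 72: heading 351 -> 279
FD 18: (11,0) -> (13.816,-17.778) [heading=279, draw]
FD 15: (13.816,-17.778) -> (16.162,-32.594) [heading=279, draw]
FD 12: (16.162,-32.594) -> (18.04,-44.446) [heading=279, draw]
FD 4: (18.04,-44.446) -> (18.665,-48.397) [heading=279, draw]
Final: pos=(18.665,-48.397), heading=279, 5 segment(s) drawn
Waypoints (6 total):
(0, 0)
(11, 0)
(13.816, -17.778)
(16.162, -32.594)
(18.04, -44.446)
(18.665, -48.397)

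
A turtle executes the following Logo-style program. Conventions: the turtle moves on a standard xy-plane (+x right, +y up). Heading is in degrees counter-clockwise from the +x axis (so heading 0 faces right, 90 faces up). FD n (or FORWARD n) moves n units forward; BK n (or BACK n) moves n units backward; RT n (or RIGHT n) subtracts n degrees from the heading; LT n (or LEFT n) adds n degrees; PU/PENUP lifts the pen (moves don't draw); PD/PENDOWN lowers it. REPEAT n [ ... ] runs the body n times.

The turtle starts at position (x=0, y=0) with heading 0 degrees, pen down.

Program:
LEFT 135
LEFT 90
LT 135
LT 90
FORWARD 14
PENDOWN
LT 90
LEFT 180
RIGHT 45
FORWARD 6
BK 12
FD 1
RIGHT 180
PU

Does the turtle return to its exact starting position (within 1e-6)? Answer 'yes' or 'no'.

Answer: no

Derivation:
Executing turtle program step by step:
Start: pos=(0,0), heading=0, pen down
LT 135: heading 0 -> 135
LT 90: heading 135 -> 225
LT 135: heading 225 -> 0
LT 90: heading 0 -> 90
FD 14: (0,0) -> (0,14) [heading=90, draw]
PD: pen down
LT 90: heading 90 -> 180
LT 180: heading 180 -> 0
RT 45: heading 0 -> 315
FD 6: (0,14) -> (4.243,9.757) [heading=315, draw]
BK 12: (4.243,9.757) -> (-4.243,18.243) [heading=315, draw]
FD 1: (-4.243,18.243) -> (-3.536,17.536) [heading=315, draw]
RT 180: heading 315 -> 135
PU: pen up
Final: pos=(-3.536,17.536), heading=135, 4 segment(s) drawn

Start position: (0, 0)
Final position: (-3.536, 17.536)
Distance = 17.888; >= 1e-6 -> NOT closed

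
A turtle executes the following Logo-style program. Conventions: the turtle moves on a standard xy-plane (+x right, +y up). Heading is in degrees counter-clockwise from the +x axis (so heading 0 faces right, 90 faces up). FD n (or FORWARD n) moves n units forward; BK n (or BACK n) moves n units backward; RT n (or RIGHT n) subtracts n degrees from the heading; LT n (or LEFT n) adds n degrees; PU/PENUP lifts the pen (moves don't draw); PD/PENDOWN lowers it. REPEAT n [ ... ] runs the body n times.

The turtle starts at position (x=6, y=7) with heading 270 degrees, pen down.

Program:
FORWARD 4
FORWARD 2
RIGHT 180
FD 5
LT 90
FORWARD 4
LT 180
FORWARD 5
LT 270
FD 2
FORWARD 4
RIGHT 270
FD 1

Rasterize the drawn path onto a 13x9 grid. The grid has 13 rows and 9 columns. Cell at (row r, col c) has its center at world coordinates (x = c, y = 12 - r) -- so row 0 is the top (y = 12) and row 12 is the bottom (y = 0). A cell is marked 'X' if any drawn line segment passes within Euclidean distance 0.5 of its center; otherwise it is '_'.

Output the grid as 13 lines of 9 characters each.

Segment 0: (6,7) -> (6,3)
Segment 1: (6,3) -> (6,1)
Segment 2: (6,1) -> (6,6)
Segment 3: (6,6) -> (2,6)
Segment 4: (2,6) -> (7,6)
Segment 5: (7,6) -> (7,4)
Segment 6: (7,4) -> (7,0)
Segment 7: (7,0) -> (8,-0)

Answer: _________
_________
_________
_________
_________
______X__
__XXXXXX_
______XX_
______XX_
______XX_
______XX_
______XX_
_______XX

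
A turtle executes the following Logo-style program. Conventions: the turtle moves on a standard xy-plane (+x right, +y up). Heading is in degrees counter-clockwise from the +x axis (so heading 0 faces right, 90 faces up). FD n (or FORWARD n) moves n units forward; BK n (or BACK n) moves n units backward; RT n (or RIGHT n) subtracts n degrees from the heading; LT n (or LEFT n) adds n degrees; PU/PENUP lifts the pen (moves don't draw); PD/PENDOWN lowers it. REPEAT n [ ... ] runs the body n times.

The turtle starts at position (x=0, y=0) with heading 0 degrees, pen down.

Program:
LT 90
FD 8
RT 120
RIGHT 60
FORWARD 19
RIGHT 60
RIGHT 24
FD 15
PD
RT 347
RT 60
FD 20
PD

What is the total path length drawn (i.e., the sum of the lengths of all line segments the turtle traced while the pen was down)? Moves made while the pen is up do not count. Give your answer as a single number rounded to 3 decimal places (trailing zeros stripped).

Answer: 62

Derivation:
Executing turtle program step by step:
Start: pos=(0,0), heading=0, pen down
LT 90: heading 0 -> 90
FD 8: (0,0) -> (0,8) [heading=90, draw]
RT 120: heading 90 -> 330
RT 60: heading 330 -> 270
FD 19: (0,8) -> (0,-11) [heading=270, draw]
RT 60: heading 270 -> 210
RT 24: heading 210 -> 186
FD 15: (0,-11) -> (-14.918,-12.568) [heading=186, draw]
PD: pen down
RT 347: heading 186 -> 199
RT 60: heading 199 -> 139
FD 20: (-14.918,-12.568) -> (-30.012,0.553) [heading=139, draw]
PD: pen down
Final: pos=(-30.012,0.553), heading=139, 4 segment(s) drawn

Segment lengths:
  seg 1: (0,0) -> (0,8), length = 8
  seg 2: (0,8) -> (0,-11), length = 19
  seg 3: (0,-11) -> (-14.918,-12.568), length = 15
  seg 4: (-14.918,-12.568) -> (-30.012,0.553), length = 20
Total = 62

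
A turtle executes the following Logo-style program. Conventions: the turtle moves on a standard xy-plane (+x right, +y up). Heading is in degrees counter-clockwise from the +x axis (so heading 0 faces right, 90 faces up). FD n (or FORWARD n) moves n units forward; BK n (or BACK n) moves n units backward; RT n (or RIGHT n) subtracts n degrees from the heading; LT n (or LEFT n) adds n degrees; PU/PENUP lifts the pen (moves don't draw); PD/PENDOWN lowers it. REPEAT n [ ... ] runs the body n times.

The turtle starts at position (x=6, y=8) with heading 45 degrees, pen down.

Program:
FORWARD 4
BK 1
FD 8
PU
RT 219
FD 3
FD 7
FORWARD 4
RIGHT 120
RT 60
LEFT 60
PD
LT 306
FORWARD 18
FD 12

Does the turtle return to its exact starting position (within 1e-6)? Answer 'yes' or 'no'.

Answer: no

Derivation:
Executing turtle program step by step:
Start: pos=(6,8), heading=45, pen down
FD 4: (6,8) -> (8.828,10.828) [heading=45, draw]
BK 1: (8.828,10.828) -> (8.121,10.121) [heading=45, draw]
FD 8: (8.121,10.121) -> (13.778,15.778) [heading=45, draw]
PU: pen up
RT 219: heading 45 -> 186
FD 3: (13.778,15.778) -> (10.795,15.465) [heading=186, move]
FD 7: (10.795,15.465) -> (3.833,14.733) [heading=186, move]
FD 4: (3.833,14.733) -> (-0.145,14.315) [heading=186, move]
RT 120: heading 186 -> 66
RT 60: heading 66 -> 6
LT 60: heading 6 -> 66
PD: pen down
LT 306: heading 66 -> 12
FD 18: (-0.145,14.315) -> (17.462,18.057) [heading=12, draw]
FD 12: (17.462,18.057) -> (29.199,20.552) [heading=12, draw]
Final: pos=(29.199,20.552), heading=12, 5 segment(s) drawn

Start position: (6, 8)
Final position: (29.199, 20.552)
Distance = 26.377; >= 1e-6 -> NOT closed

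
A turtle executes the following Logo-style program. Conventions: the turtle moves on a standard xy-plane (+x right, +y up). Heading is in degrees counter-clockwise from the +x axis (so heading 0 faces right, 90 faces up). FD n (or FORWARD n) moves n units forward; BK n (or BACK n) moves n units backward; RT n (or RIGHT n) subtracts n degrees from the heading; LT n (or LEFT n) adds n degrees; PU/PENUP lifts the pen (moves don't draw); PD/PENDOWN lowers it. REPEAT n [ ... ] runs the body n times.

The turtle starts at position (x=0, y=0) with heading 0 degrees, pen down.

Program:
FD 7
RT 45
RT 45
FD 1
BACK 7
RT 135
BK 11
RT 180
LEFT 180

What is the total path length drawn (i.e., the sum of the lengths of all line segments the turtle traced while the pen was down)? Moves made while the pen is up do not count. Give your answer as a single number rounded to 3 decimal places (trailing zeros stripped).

Answer: 26

Derivation:
Executing turtle program step by step:
Start: pos=(0,0), heading=0, pen down
FD 7: (0,0) -> (7,0) [heading=0, draw]
RT 45: heading 0 -> 315
RT 45: heading 315 -> 270
FD 1: (7,0) -> (7,-1) [heading=270, draw]
BK 7: (7,-1) -> (7,6) [heading=270, draw]
RT 135: heading 270 -> 135
BK 11: (7,6) -> (14.778,-1.778) [heading=135, draw]
RT 180: heading 135 -> 315
LT 180: heading 315 -> 135
Final: pos=(14.778,-1.778), heading=135, 4 segment(s) drawn

Segment lengths:
  seg 1: (0,0) -> (7,0), length = 7
  seg 2: (7,0) -> (7,-1), length = 1
  seg 3: (7,-1) -> (7,6), length = 7
  seg 4: (7,6) -> (14.778,-1.778), length = 11
Total = 26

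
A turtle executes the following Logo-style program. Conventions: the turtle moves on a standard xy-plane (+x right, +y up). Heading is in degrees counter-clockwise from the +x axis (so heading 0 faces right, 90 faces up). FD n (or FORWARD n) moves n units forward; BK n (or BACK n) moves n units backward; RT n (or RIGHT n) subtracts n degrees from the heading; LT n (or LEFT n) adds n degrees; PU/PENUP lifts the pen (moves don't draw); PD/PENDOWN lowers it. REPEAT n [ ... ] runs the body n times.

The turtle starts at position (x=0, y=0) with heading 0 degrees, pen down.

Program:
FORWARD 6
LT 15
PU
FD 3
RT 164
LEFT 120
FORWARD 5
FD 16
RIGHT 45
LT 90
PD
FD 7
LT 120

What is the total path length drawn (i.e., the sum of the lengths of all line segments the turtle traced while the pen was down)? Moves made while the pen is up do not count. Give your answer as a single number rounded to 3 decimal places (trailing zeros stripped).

Answer: 13

Derivation:
Executing turtle program step by step:
Start: pos=(0,0), heading=0, pen down
FD 6: (0,0) -> (6,0) [heading=0, draw]
LT 15: heading 0 -> 15
PU: pen up
FD 3: (6,0) -> (8.898,0.776) [heading=15, move]
RT 164: heading 15 -> 211
LT 120: heading 211 -> 331
FD 5: (8.898,0.776) -> (13.271,-1.648) [heading=331, move]
FD 16: (13.271,-1.648) -> (27.265,-9.405) [heading=331, move]
RT 45: heading 331 -> 286
LT 90: heading 286 -> 16
PD: pen down
FD 7: (27.265,-9.405) -> (33.994,-7.475) [heading=16, draw]
LT 120: heading 16 -> 136
Final: pos=(33.994,-7.475), heading=136, 2 segment(s) drawn

Segment lengths:
  seg 1: (0,0) -> (6,0), length = 6
  seg 2: (27.265,-9.405) -> (33.994,-7.475), length = 7
Total = 13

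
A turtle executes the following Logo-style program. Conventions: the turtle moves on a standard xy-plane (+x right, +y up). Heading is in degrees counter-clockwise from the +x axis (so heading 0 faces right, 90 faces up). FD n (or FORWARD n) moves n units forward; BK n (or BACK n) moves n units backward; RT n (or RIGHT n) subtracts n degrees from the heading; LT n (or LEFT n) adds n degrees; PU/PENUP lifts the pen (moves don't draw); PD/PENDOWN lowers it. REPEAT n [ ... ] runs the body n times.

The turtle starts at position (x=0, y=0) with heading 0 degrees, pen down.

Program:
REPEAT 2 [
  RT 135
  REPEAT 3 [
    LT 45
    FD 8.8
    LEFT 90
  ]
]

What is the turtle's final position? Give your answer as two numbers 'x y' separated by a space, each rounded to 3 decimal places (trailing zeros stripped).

Executing turtle program step by step:
Start: pos=(0,0), heading=0, pen down
REPEAT 2 [
  -- iteration 1/2 --
  RT 135: heading 0 -> 225
  REPEAT 3 [
    -- iteration 1/3 --
    LT 45: heading 225 -> 270
    FD 8.8: (0,0) -> (0,-8.8) [heading=270, draw]
    LT 90: heading 270 -> 0
    -- iteration 2/3 --
    LT 45: heading 0 -> 45
    FD 8.8: (0,-8.8) -> (6.223,-2.577) [heading=45, draw]
    LT 90: heading 45 -> 135
    -- iteration 3/3 --
    LT 45: heading 135 -> 180
    FD 8.8: (6.223,-2.577) -> (-2.577,-2.577) [heading=180, draw]
    LT 90: heading 180 -> 270
  ]
  -- iteration 2/2 --
  RT 135: heading 270 -> 135
  REPEAT 3 [
    -- iteration 1/3 --
    LT 45: heading 135 -> 180
    FD 8.8: (-2.577,-2.577) -> (-11.377,-2.577) [heading=180, draw]
    LT 90: heading 180 -> 270
    -- iteration 2/3 --
    LT 45: heading 270 -> 315
    FD 8.8: (-11.377,-2.577) -> (-5.155,-8.8) [heading=315, draw]
    LT 90: heading 315 -> 45
    -- iteration 3/3 --
    LT 45: heading 45 -> 90
    FD 8.8: (-5.155,-8.8) -> (-5.155,0) [heading=90, draw]
    LT 90: heading 90 -> 180
  ]
]
Final: pos=(-5.155,0), heading=180, 6 segment(s) drawn

Answer: -5.155 0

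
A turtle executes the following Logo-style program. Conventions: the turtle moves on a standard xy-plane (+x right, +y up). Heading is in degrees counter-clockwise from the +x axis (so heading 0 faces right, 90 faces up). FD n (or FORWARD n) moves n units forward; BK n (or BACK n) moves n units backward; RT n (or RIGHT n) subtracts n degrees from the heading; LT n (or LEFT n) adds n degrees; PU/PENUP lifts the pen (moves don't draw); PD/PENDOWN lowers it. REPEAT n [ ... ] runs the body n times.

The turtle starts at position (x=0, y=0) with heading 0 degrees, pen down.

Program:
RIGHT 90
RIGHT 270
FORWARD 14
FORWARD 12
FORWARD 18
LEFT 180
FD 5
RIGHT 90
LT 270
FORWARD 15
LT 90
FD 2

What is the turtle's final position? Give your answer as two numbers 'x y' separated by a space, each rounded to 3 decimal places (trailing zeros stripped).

Answer: 54 2

Derivation:
Executing turtle program step by step:
Start: pos=(0,0), heading=0, pen down
RT 90: heading 0 -> 270
RT 270: heading 270 -> 0
FD 14: (0,0) -> (14,0) [heading=0, draw]
FD 12: (14,0) -> (26,0) [heading=0, draw]
FD 18: (26,0) -> (44,0) [heading=0, draw]
LT 180: heading 0 -> 180
FD 5: (44,0) -> (39,0) [heading=180, draw]
RT 90: heading 180 -> 90
LT 270: heading 90 -> 0
FD 15: (39,0) -> (54,0) [heading=0, draw]
LT 90: heading 0 -> 90
FD 2: (54,0) -> (54,2) [heading=90, draw]
Final: pos=(54,2), heading=90, 6 segment(s) drawn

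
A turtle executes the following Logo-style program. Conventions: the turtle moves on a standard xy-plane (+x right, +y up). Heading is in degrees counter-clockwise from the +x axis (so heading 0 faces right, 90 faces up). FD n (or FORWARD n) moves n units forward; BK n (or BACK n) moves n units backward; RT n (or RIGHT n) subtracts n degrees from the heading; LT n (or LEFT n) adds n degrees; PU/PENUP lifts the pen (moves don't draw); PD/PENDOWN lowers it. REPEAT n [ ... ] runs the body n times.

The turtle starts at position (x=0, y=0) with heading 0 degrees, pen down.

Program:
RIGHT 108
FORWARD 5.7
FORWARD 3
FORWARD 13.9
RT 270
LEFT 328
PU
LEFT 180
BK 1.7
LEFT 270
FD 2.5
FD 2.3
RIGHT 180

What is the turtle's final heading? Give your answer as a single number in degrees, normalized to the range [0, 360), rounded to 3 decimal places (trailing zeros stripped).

Executing turtle program step by step:
Start: pos=(0,0), heading=0, pen down
RT 108: heading 0 -> 252
FD 5.7: (0,0) -> (-1.761,-5.421) [heading=252, draw]
FD 3: (-1.761,-5.421) -> (-2.688,-8.274) [heading=252, draw]
FD 13.9: (-2.688,-8.274) -> (-6.984,-21.494) [heading=252, draw]
RT 270: heading 252 -> 342
LT 328: heading 342 -> 310
PU: pen up
LT 180: heading 310 -> 130
BK 1.7: (-6.984,-21.494) -> (-5.891,-22.796) [heading=130, move]
LT 270: heading 130 -> 40
FD 2.5: (-5.891,-22.796) -> (-3.976,-21.189) [heading=40, move]
FD 2.3: (-3.976,-21.189) -> (-2.214,-19.711) [heading=40, move]
RT 180: heading 40 -> 220
Final: pos=(-2.214,-19.711), heading=220, 3 segment(s) drawn

Answer: 220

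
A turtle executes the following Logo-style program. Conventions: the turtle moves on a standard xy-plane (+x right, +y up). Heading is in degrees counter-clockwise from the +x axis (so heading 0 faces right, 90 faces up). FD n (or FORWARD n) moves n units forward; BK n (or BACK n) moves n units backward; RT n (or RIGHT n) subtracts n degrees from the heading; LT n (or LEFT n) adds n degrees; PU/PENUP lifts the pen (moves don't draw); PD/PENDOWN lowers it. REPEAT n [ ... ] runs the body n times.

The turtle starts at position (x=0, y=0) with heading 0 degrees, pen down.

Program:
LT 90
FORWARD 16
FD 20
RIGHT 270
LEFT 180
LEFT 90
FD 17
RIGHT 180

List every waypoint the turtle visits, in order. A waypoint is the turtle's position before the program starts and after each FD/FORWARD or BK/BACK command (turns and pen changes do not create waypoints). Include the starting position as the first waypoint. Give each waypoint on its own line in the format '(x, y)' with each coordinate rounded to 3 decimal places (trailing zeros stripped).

Answer: (0, 0)
(0, 16)
(0, 36)
(0, 53)

Derivation:
Executing turtle program step by step:
Start: pos=(0,0), heading=0, pen down
LT 90: heading 0 -> 90
FD 16: (0,0) -> (0,16) [heading=90, draw]
FD 20: (0,16) -> (0,36) [heading=90, draw]
RT 270: heading 90 -> 180
LT 180: heading 180 -> 0
LT 90: heading 0 -> 90
FD 17: (0,36) -> (0,53) [heading=90, draw]
RT 180: heading 90 -> 270
Final: pos=(0,53), heading=270, 3 segment(s) drawn
Waypoints (4 total):
(0, 0)
(0, 16)
(0, 36)
(0, 53)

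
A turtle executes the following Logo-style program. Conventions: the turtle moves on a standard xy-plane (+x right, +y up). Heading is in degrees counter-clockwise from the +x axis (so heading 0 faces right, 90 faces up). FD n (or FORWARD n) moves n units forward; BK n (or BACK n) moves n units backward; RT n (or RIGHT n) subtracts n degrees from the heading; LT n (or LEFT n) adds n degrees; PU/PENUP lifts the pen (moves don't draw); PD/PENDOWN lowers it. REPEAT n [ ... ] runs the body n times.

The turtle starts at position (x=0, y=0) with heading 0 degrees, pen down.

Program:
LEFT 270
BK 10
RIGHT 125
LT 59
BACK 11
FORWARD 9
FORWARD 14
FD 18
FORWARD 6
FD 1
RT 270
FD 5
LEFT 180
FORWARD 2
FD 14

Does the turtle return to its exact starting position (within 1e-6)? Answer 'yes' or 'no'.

Answer: no

Derivation:
Executing turtle program step by step:
Start: pos=(0,0), heading=0, pen down
LT 270: heading 0 -> 270
BK 10: (0,0) -> (0,10) [heading=270, draw]
RT 125: heading 270 -> 145
LT 59: heading 145 -> 204
BK 11: (0,10) -> (10.049,14.474) [heading=204, draw]
FD 9: (10.049,14.474) -> (1.827,10.813) [heading=204, draw]
FD 14: (1.827,10.813) -> (-10.963,5.119) [heading=204, draw]
FD 18: (-10.963,5.119) -> (-27.406,-2.202) [heading=204, draw]
FD 6: (-27.406,-2.202) -> (-32.888,-4.643) [heading=204, draw]
FD 1: (-32.888,-4.643) -> (-33.801,-5.049) [heading=204, draw]
RT 270: heading 204 -> 294
FD 5: (-33.801,-5.049) -> (-31.767,-9.617) [heading=294, draw]
LT 180: heading 294 -> 114
FD 2: (-31.767,-9.617) -> (-32.581,-7.79) [heading=114, draw]
FD 14: (-32.581,-7.79) -> (-38.275,5) [heading=114, draw]
Final: pos=(-38.275,5), heading=114, 10 segment(s) drawn

Start position: (0, 0)
Final position: (-38.275, 5)
Distance = 38.6; >= 1e-6 -> NOT closed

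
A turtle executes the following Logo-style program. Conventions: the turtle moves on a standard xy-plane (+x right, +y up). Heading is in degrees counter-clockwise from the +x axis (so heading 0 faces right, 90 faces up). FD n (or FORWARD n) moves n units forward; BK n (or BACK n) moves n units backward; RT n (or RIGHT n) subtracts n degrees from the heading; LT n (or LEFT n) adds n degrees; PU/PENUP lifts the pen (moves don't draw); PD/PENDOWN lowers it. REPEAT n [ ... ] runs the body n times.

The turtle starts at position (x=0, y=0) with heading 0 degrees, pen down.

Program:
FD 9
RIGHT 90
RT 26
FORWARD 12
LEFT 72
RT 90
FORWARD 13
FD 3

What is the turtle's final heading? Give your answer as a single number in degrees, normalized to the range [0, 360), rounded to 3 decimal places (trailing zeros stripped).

Answer: 226

Derivation:
Executing turtle program step by step:
Start: pos=(0,0), heading=0, pen down
FD 9: (0,0) -> (9,0) [heading=0, draw]
RT 90: heading 0 -> 270
RT 26: heading 270 -> 244
FD 12: (9,0) -> (3.74,-10.786) [heading=244, draw]
LT 72: heading 244 -> 316
RT 90: heading 316 -> 226
FD 13: (3.74,-10.786) -> (-5.291,-20.137) [heading=226, draw]
FD 3: (-5.291,-20.137) -> (-7.375,-22.295) [heading=226, draw]
Final: pos=(-7.375,-22.295), heading=226, 4 segment(s) drawn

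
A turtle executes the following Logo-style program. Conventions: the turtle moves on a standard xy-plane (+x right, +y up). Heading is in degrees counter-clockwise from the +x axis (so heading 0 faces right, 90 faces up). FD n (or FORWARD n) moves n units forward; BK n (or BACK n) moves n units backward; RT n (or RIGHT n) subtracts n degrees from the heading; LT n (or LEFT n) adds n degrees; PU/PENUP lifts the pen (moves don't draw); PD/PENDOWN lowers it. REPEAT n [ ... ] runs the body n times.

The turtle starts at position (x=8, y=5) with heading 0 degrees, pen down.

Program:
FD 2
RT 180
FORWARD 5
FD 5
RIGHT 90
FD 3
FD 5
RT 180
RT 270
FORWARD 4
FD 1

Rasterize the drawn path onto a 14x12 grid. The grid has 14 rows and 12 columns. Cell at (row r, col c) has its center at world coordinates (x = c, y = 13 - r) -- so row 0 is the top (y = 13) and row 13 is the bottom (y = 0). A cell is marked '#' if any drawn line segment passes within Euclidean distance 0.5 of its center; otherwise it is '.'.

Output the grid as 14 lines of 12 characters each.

Answer: ######......
#...........
#...........
#...........
#...........
#...........
#...........
#...........
###########.
............
............
............
............
............

Derivation:
Segment 0: (8,5) -> (10,5)
Segment 1: (10,5) -> (5,5)
Segment 2: (5,5) -> (0,5)
Segment 3: (0,5) -> (-0,8)
Segment 4: (-0,8) -> (-0,13)
Segment 5: (-0,13) -> (4,13)
Segment 6: (4,13) -> (5,13)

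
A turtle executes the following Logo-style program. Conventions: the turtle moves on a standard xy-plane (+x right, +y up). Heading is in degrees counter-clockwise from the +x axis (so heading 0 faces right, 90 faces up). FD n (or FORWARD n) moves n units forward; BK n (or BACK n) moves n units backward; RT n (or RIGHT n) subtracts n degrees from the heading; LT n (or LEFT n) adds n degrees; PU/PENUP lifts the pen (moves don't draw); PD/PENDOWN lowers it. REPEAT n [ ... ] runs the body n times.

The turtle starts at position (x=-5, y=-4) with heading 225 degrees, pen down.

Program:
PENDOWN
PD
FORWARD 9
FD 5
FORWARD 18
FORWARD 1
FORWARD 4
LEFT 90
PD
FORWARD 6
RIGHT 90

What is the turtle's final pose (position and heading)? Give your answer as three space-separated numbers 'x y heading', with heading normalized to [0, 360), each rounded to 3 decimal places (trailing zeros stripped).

Answer: -26.92 -34.406 225

Derivation:
Executing turtle program step by step:
Start: pos=(-5,-4), heading=225, pen down
PD: pen down
PD: pen down
FD 9: (-5,-4) -> (-11.364,-10.364) [heading=225, draw]
FD 5: (-11.364,-10.364) -> (-14.899,-13.899) [heading=225, draw]
FD 18: (-14.899,-13.899) -> (-27.627,-26.627) [heading=225, draw]
FD 1: (-27.627,-26.627) -> (-28.335,-27.335) [heading=225, draw]
FD 4: (-28.335,-27.335) -> (-31.163,-30.163) [heading=225, draw]
LT 90: heading 225 -> 315
PD: pen down
FD 6: (-31.163,-30.163) -> (-26.92,-34.406) [heading=315, draw]
RT 90: heading 315 -> 225
Final: pos=(-26.92,-34.406), heading=225, 6 segment(s) drawn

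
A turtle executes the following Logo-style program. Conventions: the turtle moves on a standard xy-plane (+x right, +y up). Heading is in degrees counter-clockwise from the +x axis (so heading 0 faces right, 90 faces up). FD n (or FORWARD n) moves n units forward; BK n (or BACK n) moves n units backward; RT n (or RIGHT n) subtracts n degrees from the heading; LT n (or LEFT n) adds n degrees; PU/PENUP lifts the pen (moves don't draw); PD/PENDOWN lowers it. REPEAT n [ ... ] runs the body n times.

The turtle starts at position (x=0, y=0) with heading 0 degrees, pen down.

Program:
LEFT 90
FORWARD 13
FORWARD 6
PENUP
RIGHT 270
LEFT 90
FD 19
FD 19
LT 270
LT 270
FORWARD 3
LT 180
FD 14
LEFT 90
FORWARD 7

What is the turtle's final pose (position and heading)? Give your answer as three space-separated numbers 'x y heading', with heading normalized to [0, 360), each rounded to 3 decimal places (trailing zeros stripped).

Executing turtle program step by step:
Start: pos=(0,0), heading=0, pen down
LT 90: heading 0 -> 90
FD 13: (0,0) -> (0,13) [heading=90, draw]
FD 6: (0,13) -> (0,19) [heading=90, draw]
PU: pen up
RT 270: heading 90 -> 180
LT 90: heading 180 -> 270
FD 19: (0,19) -> (0,0) [heading=270, move]
FD 19: (0,0) -> (0,-19) [heading=270, move]
LT 270: heading 270 -> 180
LT 270: heading 180 -> 90
FD 3: (0,-19) -> (0,-16) [heading=90, move]
LT 180: heading 90 -> 270
FD 14: (0,-16) -> (0,-30) [heading=270, move]
LT 90: heading 270 -> 0
FD 7: (0,-30) -> (7,-30) [heading=0, move]
Final: pos=(7,-30), heading=0, 2 segment(s) drawn

Answer: 7 -30 0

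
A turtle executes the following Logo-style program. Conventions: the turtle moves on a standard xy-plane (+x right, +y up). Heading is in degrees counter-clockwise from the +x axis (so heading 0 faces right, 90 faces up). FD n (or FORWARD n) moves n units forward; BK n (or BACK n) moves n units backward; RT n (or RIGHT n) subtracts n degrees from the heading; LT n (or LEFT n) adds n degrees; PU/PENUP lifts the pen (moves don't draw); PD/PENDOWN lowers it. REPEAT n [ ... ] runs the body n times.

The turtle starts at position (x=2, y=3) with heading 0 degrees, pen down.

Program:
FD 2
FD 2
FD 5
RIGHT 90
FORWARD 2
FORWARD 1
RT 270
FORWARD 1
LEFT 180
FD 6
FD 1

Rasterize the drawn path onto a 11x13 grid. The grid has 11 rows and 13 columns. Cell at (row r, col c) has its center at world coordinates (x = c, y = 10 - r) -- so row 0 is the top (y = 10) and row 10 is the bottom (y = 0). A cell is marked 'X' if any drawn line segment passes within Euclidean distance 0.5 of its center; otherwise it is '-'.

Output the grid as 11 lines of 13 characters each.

Segment 0: (2,3) -> (4,3)
Segment 1: (4,3) -> (6,3)
Segment 2: (6,3) -> (11,3)
Segment 3: (11,3) -> (11,1)
Segment 4: (11,1) -> (11,0)
Segment 5: (11,0) -> (12,0)
Segment 6: (12,0) -> (6,-0)
Segment 7: (6,-0) -> (5,-0)

Answer: -------------
-------------
-------------
-------------
-------------
-------------
-------------
--XXXXXXXXXX-
-----------X-
-----------X-
-----XXXXXXXX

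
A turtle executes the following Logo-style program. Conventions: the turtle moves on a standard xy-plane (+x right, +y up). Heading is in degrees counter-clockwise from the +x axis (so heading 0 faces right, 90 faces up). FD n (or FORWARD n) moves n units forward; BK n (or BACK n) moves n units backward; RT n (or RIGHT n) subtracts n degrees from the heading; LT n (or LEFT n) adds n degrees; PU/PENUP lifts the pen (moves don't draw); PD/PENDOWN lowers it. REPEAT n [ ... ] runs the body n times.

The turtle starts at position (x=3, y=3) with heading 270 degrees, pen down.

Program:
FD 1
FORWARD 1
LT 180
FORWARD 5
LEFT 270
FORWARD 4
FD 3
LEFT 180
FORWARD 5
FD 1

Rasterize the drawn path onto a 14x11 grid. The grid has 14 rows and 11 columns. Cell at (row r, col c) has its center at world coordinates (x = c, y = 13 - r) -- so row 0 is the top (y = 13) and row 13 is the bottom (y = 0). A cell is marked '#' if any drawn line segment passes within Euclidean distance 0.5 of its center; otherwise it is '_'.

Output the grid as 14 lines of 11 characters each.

Answer: ___________
___________
___________
___________
___________
___________
___________
___########
___#_______
___#_______
___#_______
___#_______
___#_______
___________

Derivation:
Segment 0: (3,3) -> (3,2)
Segment 1: (3,2) -> (3,1)
Segment 2: (3,1) -> (3,6)
Segment 3: (3,6) -> (7,6)
Segment 4: (7,6) -> (10,6)
Segment 5: (10,6) -> (5,6)
Segment 6: (5,6) -> (4,6)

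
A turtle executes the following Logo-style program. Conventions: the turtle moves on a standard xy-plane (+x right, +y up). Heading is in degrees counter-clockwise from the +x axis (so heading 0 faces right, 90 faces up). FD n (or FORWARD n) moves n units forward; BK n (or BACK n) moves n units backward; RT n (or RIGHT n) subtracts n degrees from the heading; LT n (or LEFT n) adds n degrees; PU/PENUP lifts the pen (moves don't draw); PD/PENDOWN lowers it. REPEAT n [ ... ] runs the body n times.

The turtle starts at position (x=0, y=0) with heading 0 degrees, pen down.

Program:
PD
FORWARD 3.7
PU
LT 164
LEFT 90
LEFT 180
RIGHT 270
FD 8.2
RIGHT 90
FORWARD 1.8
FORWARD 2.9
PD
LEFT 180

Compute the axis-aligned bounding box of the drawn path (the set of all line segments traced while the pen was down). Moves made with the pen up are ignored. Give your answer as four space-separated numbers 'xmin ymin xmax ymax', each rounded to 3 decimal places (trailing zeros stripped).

Executing turtle program step by step:
Start: pos=(0,0), heading=0, pen down
PD: pen down
FD 3.7: (0,0) -> (3.7,0) [heading=0, draw]
PU: pen up
LT 164: heading 0 -> 164
LT 90: heading 164 -> 254
LT 180: heading 254 -> 74
RT 270: heading 74 -> 164
FD 8.2: (3.7,0) -> (-4.182,2.26) [heading=164, move]
RT 90: heading 164 -> 74
FD 1.8: (-4.182,2.26) -> (-3.686,3.99) [heading=74, move]
FD 2.9: (-3.686,3.99) -> (-2.887,6.778) [heading=74, move]
PD: pen down
LT 180: heading 74 -> 254
Final: pos=(-2.887,6.778), heading=254, 1 segment(s) drawn

Segment endpoints: x in {0, 3.7}, y in {0}
xmin=0, ymin=0, xmax=3.7, ymax=0

Answer: 0 0 3.7 0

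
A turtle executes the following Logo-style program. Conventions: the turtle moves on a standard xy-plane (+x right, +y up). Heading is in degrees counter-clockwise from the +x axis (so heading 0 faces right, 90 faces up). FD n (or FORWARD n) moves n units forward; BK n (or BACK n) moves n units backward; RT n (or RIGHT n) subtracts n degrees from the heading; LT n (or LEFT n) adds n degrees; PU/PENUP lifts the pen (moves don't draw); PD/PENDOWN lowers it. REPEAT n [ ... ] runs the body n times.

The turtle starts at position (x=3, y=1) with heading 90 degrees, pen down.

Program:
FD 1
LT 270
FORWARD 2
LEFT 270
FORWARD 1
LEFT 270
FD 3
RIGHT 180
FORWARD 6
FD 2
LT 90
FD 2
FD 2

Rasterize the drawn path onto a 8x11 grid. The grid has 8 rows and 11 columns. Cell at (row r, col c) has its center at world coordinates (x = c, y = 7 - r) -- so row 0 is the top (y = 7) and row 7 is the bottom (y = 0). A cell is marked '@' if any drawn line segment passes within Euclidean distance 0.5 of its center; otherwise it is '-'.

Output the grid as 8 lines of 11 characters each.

Answer: -----------
-----------
----------@
----------@
----------@
---@@@----@
--@@@@@@@@@
-----------

Derivation:
Segment 0: (3,1) -> (3,2)
Segment 1: (3,2) -> (5,2)
Segment 2: (5,2) -> (5,1)
Segment 3: (5,1) -> (2,1)
Segment 4: (2,1) -> (8,1)
Segment 5: (8,1) -> (10,1)
Segment 6: (10,1) -> (10,3)
Segment 7: (10,3) -> (10,5)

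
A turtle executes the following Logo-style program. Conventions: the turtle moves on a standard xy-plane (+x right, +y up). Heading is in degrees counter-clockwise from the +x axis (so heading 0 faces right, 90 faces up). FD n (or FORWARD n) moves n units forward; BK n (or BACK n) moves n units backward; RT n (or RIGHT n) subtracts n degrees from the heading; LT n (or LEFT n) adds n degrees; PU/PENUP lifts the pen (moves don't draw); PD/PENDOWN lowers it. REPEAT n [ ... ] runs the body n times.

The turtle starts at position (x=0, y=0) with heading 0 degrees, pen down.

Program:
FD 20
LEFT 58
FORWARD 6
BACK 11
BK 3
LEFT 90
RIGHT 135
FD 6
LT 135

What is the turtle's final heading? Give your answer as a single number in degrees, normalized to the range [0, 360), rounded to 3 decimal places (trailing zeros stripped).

Executing turtle program step by step:
Start: pos=(0,0), heading=0, pen down
FD 20: (0,0) -> (20,0) [heading=0, draw]
LT 58: heading 0 -> 58
FD 6: (20,0) -> (23.18,5.088) [heading=58, draw]
BK 11: (23.18,5.088) -> (17.35,-4.24) [heading=58, draw]
BK 3: (17.35,-4.24) -> (15.761,-6.784) [heading=58, draw]
LT 90: heading 58 -> 148
RT 135: heading 148 -> 13
FD 6: (15.761,-6.784) -> (21.607,-5.435) [heading=13, draw]
LT 135: heading 13 -> 148
Final: pos=(21.607,-5.435), heading=148, 5 segment(s) drawn

Answer: 148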